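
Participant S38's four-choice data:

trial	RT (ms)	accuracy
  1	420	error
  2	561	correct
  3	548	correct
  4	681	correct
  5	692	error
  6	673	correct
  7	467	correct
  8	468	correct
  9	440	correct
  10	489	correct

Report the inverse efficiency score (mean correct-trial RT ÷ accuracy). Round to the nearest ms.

676 ms

Correct trials (n=8): 561, 548, 681, 673, 467, 468, 440, 489
Mean correct RT = 4327/8 = 540.8750 ms
Proportion correct = 8/10
IES = 540.8750 / (8/10) = 676.094 ms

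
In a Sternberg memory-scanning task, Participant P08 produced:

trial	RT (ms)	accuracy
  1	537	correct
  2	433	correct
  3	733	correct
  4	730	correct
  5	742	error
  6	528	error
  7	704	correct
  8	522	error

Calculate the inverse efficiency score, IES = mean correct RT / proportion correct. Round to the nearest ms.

Correct trials (n=5): 537, 433, 733, 730, 704
Mean correct RT = 3137/5 = 627.4000 ms
Proportion correct = 5/8
IES = 627.4000 / (5/8) = 1003.840 ms

1004 ms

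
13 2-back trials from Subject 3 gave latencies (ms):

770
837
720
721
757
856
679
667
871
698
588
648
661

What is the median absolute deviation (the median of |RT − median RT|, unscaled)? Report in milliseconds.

Sorted: 588, 648, 661, 667, 679, 698, 720, 721, 757, 770, 837, 856, 871 → median = 720
|x − 720|: 50, 117, 0, 1, 37, 136, 41, 53, 151, 22, 132, 72, 59
Sorted deviations: 0, 1, 22, 37, 41, 50, 53, 59, 72, 117, 132, 136, 151 → MAD = 53

53 ms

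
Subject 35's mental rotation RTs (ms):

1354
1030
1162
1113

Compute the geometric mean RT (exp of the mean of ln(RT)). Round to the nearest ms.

ln(RT): 7.2108, 6.9373, 7.0579, 7.0148
Mean ln(RT) = 28.2208/4 = 7.05521
Geometric mean = exp(7.05521) = 1158.88 ms

1159 ms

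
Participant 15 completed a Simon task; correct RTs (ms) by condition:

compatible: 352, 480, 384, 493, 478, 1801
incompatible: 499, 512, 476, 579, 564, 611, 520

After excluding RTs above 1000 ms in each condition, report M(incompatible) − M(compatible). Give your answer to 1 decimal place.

99.9 ms

compatible: exclude 1801
M(compatible) = 2187/5 = 437.400
M(incompatible) = 3761/7 = 537.286
Difference = 537.286 − 437.400 = 99.886 ms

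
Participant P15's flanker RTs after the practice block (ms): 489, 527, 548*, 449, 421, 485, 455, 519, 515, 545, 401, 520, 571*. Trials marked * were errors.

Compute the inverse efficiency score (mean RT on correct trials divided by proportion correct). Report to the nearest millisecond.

Correct trials (n=11): 489, 527, 449, 421, 485, 455, 519, 515, 545, 401, 520
Mean correct RT = 5326/11 = 484.1818 ms
Proportion correct = 11/13
IES = 484.1818 / (11/13) = 572.215 ms

572 ms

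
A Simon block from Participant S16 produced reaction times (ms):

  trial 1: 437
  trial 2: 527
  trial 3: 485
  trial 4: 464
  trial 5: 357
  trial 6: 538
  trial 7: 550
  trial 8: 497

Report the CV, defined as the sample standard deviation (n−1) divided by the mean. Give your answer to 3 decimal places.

0.131

n = 8, Σ = 3855, M = 481.8750
Σ(x−M)² = 27992.875; s = √(27992.875/7) = 63.2375
CV = 63.2375 / 481.8750 = 0.13123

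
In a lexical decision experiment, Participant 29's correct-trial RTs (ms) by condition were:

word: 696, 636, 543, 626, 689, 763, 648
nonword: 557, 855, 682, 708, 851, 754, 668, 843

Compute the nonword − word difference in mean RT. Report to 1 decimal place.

82.5 ms

M(word) = 4601/7 = 657.286
M(nonword) = 5918/8 = 739.750
Difference = 739.750 − 657.286 = 82.464 ms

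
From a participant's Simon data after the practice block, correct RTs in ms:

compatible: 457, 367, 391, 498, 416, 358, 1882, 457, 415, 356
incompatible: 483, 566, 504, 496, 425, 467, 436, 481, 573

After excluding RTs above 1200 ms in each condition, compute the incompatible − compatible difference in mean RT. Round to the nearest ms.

80 ms

compatible: exclude 1882
M(compatible) = 3715/9 = 412.778
M(incompatible) = 4431/9 = 492.333
Difference = 492.333 − 412.778 = 79.556 ms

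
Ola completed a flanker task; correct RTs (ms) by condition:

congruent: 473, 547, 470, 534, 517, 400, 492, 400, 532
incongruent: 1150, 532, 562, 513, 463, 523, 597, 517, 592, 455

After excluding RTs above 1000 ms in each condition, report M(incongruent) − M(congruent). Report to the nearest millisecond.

incongruent: exclude 1150
M(congruent) = 4365/9 = 485.000
M(incongruent) = 4754/9 = 528.222
Difference = 528.222 − 485.000 = 43.222 ms

43 ms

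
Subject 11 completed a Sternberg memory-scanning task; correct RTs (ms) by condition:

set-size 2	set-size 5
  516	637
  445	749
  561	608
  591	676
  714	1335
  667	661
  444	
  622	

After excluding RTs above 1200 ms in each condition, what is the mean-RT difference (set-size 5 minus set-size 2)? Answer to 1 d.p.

set-size 5: exclude 1335
M(set-size 2) = 4560/8 = 570.000
M(set-size 5) = 3331/5 = 666.200
Difference = 666.200 − 570.000 = 96.200 ms

96.2 ms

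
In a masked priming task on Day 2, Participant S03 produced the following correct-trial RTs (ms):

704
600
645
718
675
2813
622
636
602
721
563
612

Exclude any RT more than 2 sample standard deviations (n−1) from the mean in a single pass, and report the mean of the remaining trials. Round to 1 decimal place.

645.3 ms

n = 12, ΣRT = 9911, M = 825.917
Σ(x−M)² = 4335236.92; s = √(4335236.92/11) = 627.784
Cutoffs: 825.917 ± 2·627.784 → [-429.7, 2081.5]
Outside: 2813 → excluded.
Retained (n=11): Σ = 7098, mean = 7098/11 = 645.273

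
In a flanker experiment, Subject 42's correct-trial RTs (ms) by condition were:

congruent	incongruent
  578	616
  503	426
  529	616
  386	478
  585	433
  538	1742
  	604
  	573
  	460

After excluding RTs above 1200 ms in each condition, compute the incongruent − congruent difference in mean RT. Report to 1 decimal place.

5.9 ms

incongruent: exclude 1742
M(congruent) = 3119/6 = 519.833
M(incongruent) = 4206/8 = 525.750
Difference = 525.750 − 519.833 = 5.917 ms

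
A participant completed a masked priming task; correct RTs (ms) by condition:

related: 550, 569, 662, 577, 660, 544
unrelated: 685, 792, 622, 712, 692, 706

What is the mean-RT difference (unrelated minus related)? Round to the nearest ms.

108 ms

M(related) = 3562/6 = 593.667
M(unrelated) = 4209/6 = 701.500
Difference = 701.500 − 593.667 = 107.833 ms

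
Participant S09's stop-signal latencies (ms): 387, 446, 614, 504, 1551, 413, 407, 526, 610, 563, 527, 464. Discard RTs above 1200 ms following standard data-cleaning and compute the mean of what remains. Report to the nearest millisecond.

Excluded: 1551
Retained (n=11): Σ = 5461
Mean = 5461/11 = 496.4545

496 ms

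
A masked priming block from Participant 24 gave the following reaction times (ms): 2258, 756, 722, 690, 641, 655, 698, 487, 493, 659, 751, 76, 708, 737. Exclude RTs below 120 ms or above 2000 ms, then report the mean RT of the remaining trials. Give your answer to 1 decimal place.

Excluded: 76, 2258
Retained (n=12): Σ = 7997
Mean = 7997/12 = 666.4167

666.4 ms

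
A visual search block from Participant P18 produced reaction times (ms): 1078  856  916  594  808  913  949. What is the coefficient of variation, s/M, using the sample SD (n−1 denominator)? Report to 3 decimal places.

n = 7, Σ = 6114, M = 873.4286
Σ(x−M)² = 133603.714; s = √(133603.714/6) = 149.2223
CV = 149.2223 / 873.4286 = 0.17085

0.171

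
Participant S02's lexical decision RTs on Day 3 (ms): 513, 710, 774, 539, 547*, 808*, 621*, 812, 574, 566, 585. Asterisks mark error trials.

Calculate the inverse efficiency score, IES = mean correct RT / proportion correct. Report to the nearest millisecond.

872 ms

Correct trials (n=8): 513, 710, 774, 539, 812, 574, 566, 585
Mean correct RT = 5073/8 = 634.1250 ms
Proportion correct = 8/11
IES = 634.1250 / (8/11) = 871.922 ms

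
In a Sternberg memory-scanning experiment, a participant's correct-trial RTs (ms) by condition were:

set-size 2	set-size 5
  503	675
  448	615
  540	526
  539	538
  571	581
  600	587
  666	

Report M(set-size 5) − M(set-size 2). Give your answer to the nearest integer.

M(set-size 2) = 3867/7 = 552.429
M(set-size 5) = 3522/6 = 587.000
Difference = 587.000 − 552.429 = 34.571 ms

35 ms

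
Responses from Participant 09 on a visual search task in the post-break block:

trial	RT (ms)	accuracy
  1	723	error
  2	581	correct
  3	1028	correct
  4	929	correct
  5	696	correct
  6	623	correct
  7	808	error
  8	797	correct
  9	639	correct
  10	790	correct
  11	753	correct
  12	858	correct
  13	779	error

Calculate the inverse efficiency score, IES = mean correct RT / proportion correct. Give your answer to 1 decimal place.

Correct trials (n=10): 581, 1028, 929, 696, 623, 797, 639, 790, 753, 858
Mean correct RT = 7694/10 = 769.4000 ms
Proportion correct = 10/13
IES = 769.4000 / (10/13) = 1000.220 ms

1000.2 ms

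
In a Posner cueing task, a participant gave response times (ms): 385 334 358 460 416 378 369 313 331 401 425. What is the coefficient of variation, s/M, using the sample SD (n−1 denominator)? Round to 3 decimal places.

0.117

n = 11, Σ = 4170, M = 379.0909
Σ(x−M)² = 19792.909; s = √(19792.909/10) = 44.4892
CV = 44.4892 / 379.0909 = 0.11736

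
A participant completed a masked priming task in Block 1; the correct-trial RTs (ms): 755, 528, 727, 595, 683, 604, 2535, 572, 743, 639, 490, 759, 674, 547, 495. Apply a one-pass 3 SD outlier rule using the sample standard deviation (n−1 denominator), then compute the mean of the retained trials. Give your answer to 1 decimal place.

629.4 ms

n = 15, ΣRT = 11346, M = 756.400
Σ(x−M)² = 3509023.60; s = √(3509023.60/14) = 500.644
Cutoffs: 756.400 ± 3·500.644 → [-745.5, 2258.3]
Outside: 2535 → excluded.
Retained (n=14): Σ = 8811, mean = 8811/14 = 629.357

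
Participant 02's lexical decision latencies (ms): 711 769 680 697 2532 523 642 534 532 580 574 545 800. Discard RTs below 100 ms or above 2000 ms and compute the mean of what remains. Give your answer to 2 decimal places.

Excluded: 2532
Retained (n=12): Σ = 7587
Mean = 7587/12 = 632.2500

632.25 ms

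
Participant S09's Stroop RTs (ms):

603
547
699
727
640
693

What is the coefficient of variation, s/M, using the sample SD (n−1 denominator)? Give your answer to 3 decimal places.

0.104

n = 6, Σ = 3909, M = 651.5000
Σ(x−M)² = 23083.500; s = √(23083.500/5) = 67.9463
CV = 67.9463 / 651.5000 = 0.10429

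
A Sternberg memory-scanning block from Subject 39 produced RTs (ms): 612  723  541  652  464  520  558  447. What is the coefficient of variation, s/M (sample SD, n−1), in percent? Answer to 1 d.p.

16.6%

n = 8, Σ = 4517, M = 564.6250
Σ(x−M)² = 61515.875; s = √(61515.875/7) = 93.7442
CV = 93.7442 / 564.6250 = 0.16603 = 16.603%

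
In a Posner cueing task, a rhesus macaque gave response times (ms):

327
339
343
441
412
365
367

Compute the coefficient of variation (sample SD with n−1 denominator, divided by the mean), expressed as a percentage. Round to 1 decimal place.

n = 7, Σ = 2594, M = 370.5714
Σ(x−M)² = 10375.714; s = √(10375.714/6) = 41.5847
CV = 41.5847 / 370.5714 = 0.11222 = 11.222%

11.2%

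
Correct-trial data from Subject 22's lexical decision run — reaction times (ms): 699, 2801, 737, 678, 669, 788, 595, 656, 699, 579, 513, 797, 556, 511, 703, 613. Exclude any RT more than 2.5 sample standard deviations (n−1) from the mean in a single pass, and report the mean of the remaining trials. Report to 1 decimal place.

652.9 ms

n = 16, ΣRT = 12594, M = 787.125
Σ(x−M)² = 4439323.75; s = √(4439323.75/15) = 544.017
Cutoffs: 787.125 ± 2.5·544.017 → [-572.9, 2147.2]
Outside: 2801 → excluded.
Retained (n=15): Σ = 9793, mean = 9793/15 = 652.867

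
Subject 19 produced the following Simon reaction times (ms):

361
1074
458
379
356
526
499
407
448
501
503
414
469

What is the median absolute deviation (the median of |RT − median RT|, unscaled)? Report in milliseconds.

Sorted: 356, 361, 379, 407, 414, 448, 458, 469, 499, 501, 503, 526, 1074 → median = 458
|x − 458|: 97, 616, 0, 79, 102, 68, 41, 51, 10, 43, 45, 44, 11
Sorted deviations: 0, 10, 11, 41, 43, 44, 45, 51, 68, 79, 97, 102, 616 → MAD = 45

45 ms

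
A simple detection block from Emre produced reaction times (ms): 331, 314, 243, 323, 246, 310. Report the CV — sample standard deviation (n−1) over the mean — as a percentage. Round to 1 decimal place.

n = 6, Σ = 1767, M = 294.5000
Σ(x−M)² = 7769.500; s = √(7769.500/5) = 39.4195
CV = 39.4195 / 294.5000 = 0.13385 = 13.385%

13.4%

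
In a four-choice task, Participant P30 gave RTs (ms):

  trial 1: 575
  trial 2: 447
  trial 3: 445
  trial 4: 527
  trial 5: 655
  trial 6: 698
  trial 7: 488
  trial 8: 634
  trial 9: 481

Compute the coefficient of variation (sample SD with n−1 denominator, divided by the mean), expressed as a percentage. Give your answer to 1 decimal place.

n = 9, Σ = 4950, M = 550.0000
Σ(x−M)² = 71378.000; s = √(71378.000/8) = 94.4577
CV = 94.4577 / 550.0000 = 0.17174 = 17.174%

17.2%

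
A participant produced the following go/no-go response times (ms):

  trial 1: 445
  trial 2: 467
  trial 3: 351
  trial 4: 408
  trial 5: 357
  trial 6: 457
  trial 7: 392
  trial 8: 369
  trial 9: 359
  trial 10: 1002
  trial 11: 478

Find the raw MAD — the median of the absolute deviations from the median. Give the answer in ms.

49 ms

Sorted: 351, 357, 359, 369, 392, 408, 445, 457, 467, 478, 1002 → median = 408
|x − 408|: 37, 59, 57, 0, 51, 49, 16, 39, 49, 594, 70
Sorted deviations: 0, 16, 37, 39, 49, 49, 51, 57, 59, 70, 594 → MAD = 49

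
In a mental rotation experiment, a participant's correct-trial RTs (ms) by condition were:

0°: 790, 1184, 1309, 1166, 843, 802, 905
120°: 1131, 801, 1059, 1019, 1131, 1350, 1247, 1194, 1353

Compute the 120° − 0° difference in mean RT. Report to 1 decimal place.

M(0°) = 6999/7 = 999.857
M(120°) = 10285/9 = 1142.778
Difference = 1142.778 − 999.857 = 142.921 ms

142.9 ms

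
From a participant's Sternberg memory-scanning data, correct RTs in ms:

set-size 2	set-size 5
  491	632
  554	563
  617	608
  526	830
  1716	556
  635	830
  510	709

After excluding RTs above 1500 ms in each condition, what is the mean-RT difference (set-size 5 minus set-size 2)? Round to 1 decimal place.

119.9 ms

set-size 2: exclude 1716
M(set-size 2) = 3333/6 = 555.500
M(set-size 5) = 4728/7 = 675.429
Difference = 675.429 − 555.500 = 119.929 ms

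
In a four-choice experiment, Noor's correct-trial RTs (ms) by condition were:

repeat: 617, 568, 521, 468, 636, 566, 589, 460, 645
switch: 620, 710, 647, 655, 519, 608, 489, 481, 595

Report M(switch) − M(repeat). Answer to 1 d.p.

M(repeat) = 5070/9 = 563.333
M(switch) = 5324/9 = 591.556
Difference = 591.556 − 563.333 = 28.222 ms

28.2 ms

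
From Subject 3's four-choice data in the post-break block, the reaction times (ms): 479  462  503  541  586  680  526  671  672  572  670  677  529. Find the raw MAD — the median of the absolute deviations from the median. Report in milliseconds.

93 ms

Sorted: 462, 479, 503, 526, 529, 541, 572, 586, 670, 671, 672, 677, 680 → median = 572
|x − 572|: 93, 110, 69, 31, 14, 108, 46, 99, 100, 0, 98, 105, 43
Sorted deviations: 0, 14, 31, 43, 46, 69, 93, 98, 99, 100, 105, 108, 110 → MAD = 93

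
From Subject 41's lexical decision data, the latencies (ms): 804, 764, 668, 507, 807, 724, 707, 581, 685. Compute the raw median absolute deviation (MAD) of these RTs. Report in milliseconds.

57 ms

Sorted: 507, 581, 668, 685, 707, 724, 764, 804, 807 → median = 707
|x − 707|: 97, 57, 39, 200, 100, 17, 0, 126, 22
Sorted deviations: 0, 17, 22, 39, 57, 97, 100, 126, 200 → MAD = 57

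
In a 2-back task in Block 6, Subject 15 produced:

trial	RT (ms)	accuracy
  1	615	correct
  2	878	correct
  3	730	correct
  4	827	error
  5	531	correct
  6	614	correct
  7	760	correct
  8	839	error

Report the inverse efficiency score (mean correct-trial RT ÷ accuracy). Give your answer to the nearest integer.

917 ms

Correct trials (n=6): 615, 878, 730, 531, 614, 760
Mean correct RT = 4128/6 = 688.0000 ms
Proportion correct = 6/8
IES = 688.0000 / (6/8) = 917.333 ms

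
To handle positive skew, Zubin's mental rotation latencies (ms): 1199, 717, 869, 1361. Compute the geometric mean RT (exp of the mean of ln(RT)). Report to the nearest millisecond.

1004 ms

ln(RT): 7.0892, 6.5751, 6.7673, 7.2160
Mean ln(RT) = 27.6476/4 = 6.91191
Geometric mean = exp(6.91191) = 1004.16 ms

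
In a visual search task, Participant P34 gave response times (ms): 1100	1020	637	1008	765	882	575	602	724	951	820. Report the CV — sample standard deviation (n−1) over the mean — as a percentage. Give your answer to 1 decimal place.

n = 11, Σ = 9084, M = 825.8182
Σ(x−M)² = 327655.636; s = √(327655.636/10) = 181.0126
CV = 181.0126 / 825.8182 = 0.21919 = 21.919%

21.9%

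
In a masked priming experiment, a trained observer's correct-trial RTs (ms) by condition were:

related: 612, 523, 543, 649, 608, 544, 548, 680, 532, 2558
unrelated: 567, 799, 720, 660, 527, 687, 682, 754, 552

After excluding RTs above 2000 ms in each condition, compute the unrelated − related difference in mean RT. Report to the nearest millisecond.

79 ms

related: exclude 2558
M(related) = 5239/9 = 582.111
M(unrelated) = 5948/9 = 660.889
Difference = 660.889 − 582.111 = 78.778 ms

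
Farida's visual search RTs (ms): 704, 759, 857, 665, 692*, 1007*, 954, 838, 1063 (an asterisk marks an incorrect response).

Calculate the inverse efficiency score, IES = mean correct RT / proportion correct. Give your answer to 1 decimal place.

1072.7 ms

Correct trials (n=7): 704, 759, 857, 665, 954, 838, 1063
Mean correct RT = 5840/7 = 834.2857 ms
Proportion correct = 7/9
IES = 834.2857 / (7/9) = 1072.653 ms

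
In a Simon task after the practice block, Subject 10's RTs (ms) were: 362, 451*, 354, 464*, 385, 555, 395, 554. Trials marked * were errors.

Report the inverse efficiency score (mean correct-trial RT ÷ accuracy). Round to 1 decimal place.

Correct trials (n=6): 362, 354, 385, 555, 395, 554
Mean correct RT = 2605/6 = 434.1667 ms
Proportion correct = 6/8
IES = 434.1667 / (6/8) = 578.889 ms

578.9 ms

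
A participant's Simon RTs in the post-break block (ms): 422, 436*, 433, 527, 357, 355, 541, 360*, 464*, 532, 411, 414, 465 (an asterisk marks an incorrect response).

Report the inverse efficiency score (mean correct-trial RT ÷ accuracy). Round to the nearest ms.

Correct trials (n=10): 422, 433, 527, 357, 355, 541, 532, 411, 414, 465
Mean correct RT = 4457/10 = 445.7000 ms
Proportion correct = 10/13
IES = 445.7000 / (10/13) = 579.410 ms

579 ms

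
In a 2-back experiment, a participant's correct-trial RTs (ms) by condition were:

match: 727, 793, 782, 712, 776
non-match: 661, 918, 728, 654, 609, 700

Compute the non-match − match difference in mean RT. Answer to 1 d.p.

-46.3 ms

M(match) = 3790/5 = 758.000
M(non-match) = 4270/6 = 711.667
Difference = 711.667 − 758.000 = -46.333 ms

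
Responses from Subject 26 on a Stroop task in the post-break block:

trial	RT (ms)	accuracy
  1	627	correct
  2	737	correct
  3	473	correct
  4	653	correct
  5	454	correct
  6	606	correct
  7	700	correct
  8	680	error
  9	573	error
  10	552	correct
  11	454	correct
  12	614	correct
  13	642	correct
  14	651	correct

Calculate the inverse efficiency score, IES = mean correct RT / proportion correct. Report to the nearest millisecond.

Correct trials (n=12): 627, 737, 473, 653, 454, 606, 700, 552, 454, 614, 642, 651
Mean correct RT = 7163/12 = 596.9167 ms
Proportion correct = 12/14
IES = 596.9167 / (12/14) = 696.403 ms

696 ms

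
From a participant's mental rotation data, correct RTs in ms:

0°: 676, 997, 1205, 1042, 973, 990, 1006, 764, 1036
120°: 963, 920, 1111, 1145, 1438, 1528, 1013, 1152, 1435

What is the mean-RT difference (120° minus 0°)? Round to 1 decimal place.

224.0 ms

M(0°) = 8689/9 = 965.444
M(120°) = 10705/9 = 1189.444
Difference = 1189.444 − 965.444 = 224.000 ms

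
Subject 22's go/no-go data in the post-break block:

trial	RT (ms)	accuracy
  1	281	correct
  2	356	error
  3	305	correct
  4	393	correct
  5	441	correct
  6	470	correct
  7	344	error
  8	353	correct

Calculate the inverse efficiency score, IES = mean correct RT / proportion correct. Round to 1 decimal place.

498.4 ms

Correct trials (n=6): 281, 305, 393, 441, 470, 353
Mean correct RT = 2243/6 = 373.8333 ms
Proportion correct = 6/8
IES = 373.8333 / (6/8) = 498.444 ms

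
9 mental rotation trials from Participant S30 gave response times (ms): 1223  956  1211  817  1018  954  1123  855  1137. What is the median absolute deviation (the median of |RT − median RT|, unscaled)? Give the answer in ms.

119 ms

Sorted: 817, 855, 954, 956, 1018, 1123, 1137, 1211, 1223 → median = 1018
|x − 1018|: 205, 62, 193, 201, 0, 64, 105, 163, 119
Sorted deviations: 0, 62, 64, 105, 119, 163, 193, 201, 205 → MAD = 119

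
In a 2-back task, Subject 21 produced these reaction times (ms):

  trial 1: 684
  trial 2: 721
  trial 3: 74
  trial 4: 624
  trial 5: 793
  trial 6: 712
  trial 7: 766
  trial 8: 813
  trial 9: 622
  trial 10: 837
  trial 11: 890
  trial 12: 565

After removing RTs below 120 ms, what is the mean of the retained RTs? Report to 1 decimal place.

Excluded: 74
Retained (n=11): Σ = 8027
Mean = 8027/11 = 729.7273

729.7 ms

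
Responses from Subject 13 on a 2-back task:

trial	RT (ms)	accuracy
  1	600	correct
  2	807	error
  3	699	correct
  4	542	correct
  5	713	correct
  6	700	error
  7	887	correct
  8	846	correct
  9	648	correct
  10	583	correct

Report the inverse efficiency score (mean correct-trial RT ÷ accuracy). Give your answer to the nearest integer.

Correct trials (n=8): 600, 699, 542, 713, 887, 846, 648, 583
Mean correct RT = 5518/8 = 689.7500 ms
Proportion correct = 8/10
IES = 689.7500 / (8/10) = 862.188 ms

862 ms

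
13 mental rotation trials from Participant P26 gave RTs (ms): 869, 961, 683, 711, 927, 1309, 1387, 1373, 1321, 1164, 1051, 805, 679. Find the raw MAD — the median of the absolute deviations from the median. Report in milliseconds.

250 ms

Sorted: 679, 683, 711, 805, 869, 927, 961, 1051, 1164, 1309, 1321, 1373, 1387 → median = 961
|x − 961|: 92, 0, 278, 250, 34, 348, 426, 412, 360, 203, 90, 156, 282
Sorted deviations: 0, 34, 90, 92, 156, 203, 250, 278, 282, 348, 360, 412, 426 → MAD = 250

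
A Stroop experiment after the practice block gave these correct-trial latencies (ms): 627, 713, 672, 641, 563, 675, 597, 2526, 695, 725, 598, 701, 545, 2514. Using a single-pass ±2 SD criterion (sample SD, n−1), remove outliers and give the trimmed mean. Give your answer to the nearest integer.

n = 14, ΣRT = 12792, M = 913.714
Σ(x−M)² = 6060284.86; s = √(6060284.86/13) = 682.771
Cutoffs: 913.714 ± 2·682.771 → [-451.8, 2279.3]
Outside: 2514, 2526 → excluded.
Retained (n=12): Σ = 7752, mean = 7752/12 = 646.000

646 ms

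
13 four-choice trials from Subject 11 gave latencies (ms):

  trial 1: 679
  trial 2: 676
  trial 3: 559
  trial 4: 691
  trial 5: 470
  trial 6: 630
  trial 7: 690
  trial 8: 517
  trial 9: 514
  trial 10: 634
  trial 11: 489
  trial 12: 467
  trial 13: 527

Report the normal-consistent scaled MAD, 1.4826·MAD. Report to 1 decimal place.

Sorted: 467, 470, 489, 514, 517, 527, 559, 630, 634, 676, 679, 690, 691 → median = 559
|x − 559| sorted: 0, 32, 42, 45, 70, 71, 75, 89, 92, 117, 120, 131, 132 → MAD = 75
Robust SD ≈ 1.4826 × 75 = 111.195

111.2 ms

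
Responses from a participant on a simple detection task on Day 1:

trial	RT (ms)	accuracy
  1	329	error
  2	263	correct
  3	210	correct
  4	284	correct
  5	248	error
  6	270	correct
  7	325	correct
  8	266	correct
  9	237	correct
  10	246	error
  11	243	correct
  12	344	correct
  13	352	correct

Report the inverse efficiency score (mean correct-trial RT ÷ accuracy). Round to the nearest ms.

363 ms

Correct trials (n=10): 263, 210, 284, 270, 325, 266, 237, 243, 344, 352
Mean correct RT = 2794/10 = 279.4000 ms
Proportion correct = 10/13
IES = 279.4000 / (10/13) = 363.220 ms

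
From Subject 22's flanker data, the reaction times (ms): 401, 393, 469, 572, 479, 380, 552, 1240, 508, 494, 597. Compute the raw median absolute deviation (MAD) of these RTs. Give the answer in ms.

Sorted: 380, 393, 401, 469, 479, 494, 508, 552, 572, 597, 1240 → median = 494
|x − 494|: 93, 101, 25, 78, 15, 114, 58, 746, 14, 0, 103
Sorted deviations: 0, 14, 15, 25, 58, 78, 93, 101, 103, 114, 746 → MAD = 78

78 ms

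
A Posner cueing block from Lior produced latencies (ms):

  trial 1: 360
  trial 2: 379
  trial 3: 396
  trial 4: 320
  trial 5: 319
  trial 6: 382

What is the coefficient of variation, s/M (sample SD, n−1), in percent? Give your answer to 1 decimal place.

n = 6, Σ = 2156, M = 359.3333
Σ(x−M)² = 5419.333; s = √(5419.333/5) = 32.9221
CV = 32.9221 / 359.3333 = 0.09162 = 9.162%

9.2%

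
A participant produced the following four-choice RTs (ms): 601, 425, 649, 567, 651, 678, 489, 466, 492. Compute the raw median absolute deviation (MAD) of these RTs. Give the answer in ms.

Sorted: 425, 466, 489, 492, 567, 601, 649, 651, 678 → median = 567
|x − 567|: 34, 142, 82, 0, 84, 111, 78, 101, 75
Sorted deviations: 0, 34, 75, 78, 82, 84, 101, 111, 142 → MAD = 82

82 ms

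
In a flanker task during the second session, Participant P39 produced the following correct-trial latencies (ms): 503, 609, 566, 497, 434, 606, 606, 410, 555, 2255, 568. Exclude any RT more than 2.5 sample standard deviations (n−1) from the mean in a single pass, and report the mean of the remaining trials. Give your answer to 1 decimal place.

535.4 ms

n = 11, ΣRT = 7609, M = 691.727
Σ(x−M)² = 2734504.18; s = √(2734504.18/10) = 522.925
Cutoffs: 691.727 ± 2.5·522.925 → [-615.6, 1999.0]
Outside: 2255 → excluded.
Retained (n=10): Σ = 5354, mean = 5354/10 = 535.400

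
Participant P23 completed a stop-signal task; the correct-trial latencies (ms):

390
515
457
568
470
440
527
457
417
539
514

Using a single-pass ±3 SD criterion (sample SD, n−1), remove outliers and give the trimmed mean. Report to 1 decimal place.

n = 11, ΣRT = 5294, M = 481.273
Σ(x−M)² = 30624.18; s = √(30624.18/10) = 55.339
Cutoffs: 481.273 ± 3·55.339 → [315.3, 647.3]
No RTs fall outside the cutoffs; all 11 retained. Mean = 5294/11 = 481.273

481.3 ms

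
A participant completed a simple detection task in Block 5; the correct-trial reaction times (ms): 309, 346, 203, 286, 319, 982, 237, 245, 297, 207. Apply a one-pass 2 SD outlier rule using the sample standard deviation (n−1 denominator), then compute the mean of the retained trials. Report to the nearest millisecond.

n = 10, ΣRT = 3431, M = 343.100
Σ(x−M)² = 474362.90; s = √(474362.90/9) = 229.580
Cutoffs: 343.100 ± 2·229.580 → [-116.1, 802.3]
Outside: 982 → excluded.
Retained (n=9): Σ = 2449, mean = 2449/9 = 272.111

272 ms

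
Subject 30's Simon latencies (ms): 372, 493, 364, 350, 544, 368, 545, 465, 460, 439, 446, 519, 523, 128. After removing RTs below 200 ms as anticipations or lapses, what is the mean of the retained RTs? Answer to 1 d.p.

452.9 ms

Excluded: 128
Retained (n=13): Σ = 5888
Mean = 5888/13 = 452.9231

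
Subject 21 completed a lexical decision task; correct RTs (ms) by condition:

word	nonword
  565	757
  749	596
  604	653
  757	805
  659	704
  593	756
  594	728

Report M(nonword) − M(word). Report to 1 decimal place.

M(word) = 4521/7 = 645.857
M(nonword) = 4999/7 = 714.143
Difference = 714.143 − 645.857 = 68.286 ms

68.3 ms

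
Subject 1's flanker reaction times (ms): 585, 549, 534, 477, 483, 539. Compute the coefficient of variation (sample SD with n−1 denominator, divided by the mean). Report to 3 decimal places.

n = 6, Σ = 3167, M = 527.8333
Σ(x−M)² = 8472.833; s = √(8472.833/5) = 41.1651
CV = 41.1651 / 527.8333 = 0.07799

0.078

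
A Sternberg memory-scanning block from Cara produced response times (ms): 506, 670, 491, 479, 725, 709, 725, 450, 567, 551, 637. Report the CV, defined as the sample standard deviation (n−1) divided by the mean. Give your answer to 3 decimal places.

0.177

n = 11, Σ = 6510, M = 591.8182
Σ(x−M)² = 110011.636; s = √(110011.636/10) = 104.8864
CV = 104.8864 / 591.8182 = 0.17723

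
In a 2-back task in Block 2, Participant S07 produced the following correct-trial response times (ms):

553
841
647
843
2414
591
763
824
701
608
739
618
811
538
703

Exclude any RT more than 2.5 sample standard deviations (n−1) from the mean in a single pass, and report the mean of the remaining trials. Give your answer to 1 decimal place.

698.6 ms

n = 15, ΣRT = 12194, M = 812.933
Σ(x−M)² = 2897744.93; s = √(2897744.93/14) = 454.953
Cutoffs: 812.933 ± 2.5·454.953 → [-324.4, 1950.3]
Outside: 2414 → excluded.
Retained (n=14): Σ = 9780, mean = 9780/14 = 698.571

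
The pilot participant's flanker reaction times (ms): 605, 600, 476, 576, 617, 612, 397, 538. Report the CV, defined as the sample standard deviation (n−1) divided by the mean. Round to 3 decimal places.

0.143

n = 8, Σ = 4421, M = 552.6250
Σ(x−M)² = 43507.875; s = √(43507.875/7) = 78.8379
CV = 78.8379 / 552.6250 = 0.14266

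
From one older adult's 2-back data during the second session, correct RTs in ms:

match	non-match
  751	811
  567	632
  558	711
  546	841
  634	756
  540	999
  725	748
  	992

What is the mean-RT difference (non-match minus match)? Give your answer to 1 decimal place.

194.0 ms

M(match) = 4321/7 = 617.286
M(non-match) = 6490/8 = 811.250
Difference = 811.250 − 617.286 = 193.964 ms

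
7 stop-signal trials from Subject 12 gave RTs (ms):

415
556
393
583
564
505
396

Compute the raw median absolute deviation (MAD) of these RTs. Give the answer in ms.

78 ms

Sorted: 393, 396, 415, 505, 556, 564, 583 → median = 505
|x − 505|: 90, 51, 112, 78, 59, 0, 109
Sorted deviations: 0, 51, 59, 78, 90, 109, 112 → MAD = 78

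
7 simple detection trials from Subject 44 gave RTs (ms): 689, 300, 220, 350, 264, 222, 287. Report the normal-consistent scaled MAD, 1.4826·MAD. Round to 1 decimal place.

Sorted: 220, 222, 264, 287, 300, 350, 689 → median = 287
|x − 287| sorted: 0, 13, 23, 63, 65, 67, 402 → MAD = 63
Robust SD ≈ 1.4826 × 63 = 93.404

93.4 ms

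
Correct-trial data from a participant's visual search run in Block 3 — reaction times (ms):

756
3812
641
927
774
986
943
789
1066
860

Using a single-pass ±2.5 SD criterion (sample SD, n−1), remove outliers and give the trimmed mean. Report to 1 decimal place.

860.2 ms

n = 10, ΣRT = 11554, M = 1155.400
Σ(x−M)² = 7982596.40; s = √(7982596.40/9) = 941.783
Cutoffs: 1155.400 ± 2.5·941.783 → [-1199.1, 3509.9]
Outside: 3812 → excluded.
Retained (n=9): Σ = 7742, mean = 7742/9 = 860.222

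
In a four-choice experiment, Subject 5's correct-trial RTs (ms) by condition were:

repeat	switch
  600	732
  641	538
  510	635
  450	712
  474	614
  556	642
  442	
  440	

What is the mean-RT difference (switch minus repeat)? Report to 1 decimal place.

M(repeat) = 4113/8 = 514.125
M(switch) = 3873/6 = 645.500
Difference = 645.500 − 514.125 = 131.375 ms

131.4 ms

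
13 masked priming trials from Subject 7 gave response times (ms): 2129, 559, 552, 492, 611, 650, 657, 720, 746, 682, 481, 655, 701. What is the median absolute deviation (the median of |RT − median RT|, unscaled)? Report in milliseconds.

65 ms

Sorted: 481, 492, 552, 559, 611, 650, 655, 657, 682, 701, 720, 746, 2129 → median = 655
|x − 655|: 1474, 96, 103, 163, 44, 5, 2, 65, 91, 27, 174, 0, 46
Sorted deviations: 0, 2, 5, 27, 44, 46, 65, 91, 96, 103, 163, 174, 1474 → MAD = 65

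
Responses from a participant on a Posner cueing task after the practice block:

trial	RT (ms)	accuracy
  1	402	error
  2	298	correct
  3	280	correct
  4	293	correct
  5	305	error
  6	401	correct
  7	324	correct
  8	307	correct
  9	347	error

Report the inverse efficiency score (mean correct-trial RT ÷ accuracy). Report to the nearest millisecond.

Correct trials (n=6): 298, 280, 293, 401, 324, 307
Mean correct RT = 1903/6 = 317.1667 ms
Proportion correct = 6/9
IES = 317.1667 / (6/9) = 475.750 ms

476 ms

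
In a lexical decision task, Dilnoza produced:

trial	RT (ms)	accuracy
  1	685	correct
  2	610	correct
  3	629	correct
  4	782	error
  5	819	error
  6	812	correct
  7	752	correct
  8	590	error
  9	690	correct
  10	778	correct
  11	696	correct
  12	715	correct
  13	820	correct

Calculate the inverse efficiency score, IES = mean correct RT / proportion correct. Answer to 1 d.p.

Correct trials (n=10): 685, 610, 629, 812, 752, 690, 778, 696, 715, 820
Mean correct RT = 7187/10 = 718.7000 ms
Proportion correct = 10/13
IES = 718.7000 / (10/13) = 934.310 ms

934.3 ms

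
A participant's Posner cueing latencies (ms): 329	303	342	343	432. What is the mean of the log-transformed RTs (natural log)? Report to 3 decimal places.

5.850

ln(RT): 5.7961, 5.7137, 5.8348, 5.8377, 6.0684
Σ ln(RT) = 29.2508
Mean = 29.2508/5 = 5.85015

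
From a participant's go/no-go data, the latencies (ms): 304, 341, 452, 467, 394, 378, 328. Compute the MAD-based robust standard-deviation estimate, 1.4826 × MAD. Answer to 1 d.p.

74.1 ms

Sorted: 304, 328, 341, 378, 394, 452, 467 → median = 378
|x − 378| sorted: 0, 16, 37, 50, 74, 74, 89 → MAD = 50
Robust SD ≈ 1.4826 × 50 = 74.130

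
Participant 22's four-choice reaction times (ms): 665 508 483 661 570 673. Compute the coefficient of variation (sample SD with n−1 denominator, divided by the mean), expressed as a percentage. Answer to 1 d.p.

14.3%

n = 6, Σ = 3560, M = 593.3333
Σ(x−M)² = 36061.333; s = √(36061.333/5) = 84.9251
CV = 84.9251 / 593.3333 = 0.14313 = 14.313%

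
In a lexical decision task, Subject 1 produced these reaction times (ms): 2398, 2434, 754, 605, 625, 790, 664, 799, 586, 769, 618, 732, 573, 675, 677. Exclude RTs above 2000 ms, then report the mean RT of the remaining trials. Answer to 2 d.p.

Excluded: 2398, 2434
Retained (n=13): Σ = 8867
Mean = 8867/13 = 682.0769

682.08 ms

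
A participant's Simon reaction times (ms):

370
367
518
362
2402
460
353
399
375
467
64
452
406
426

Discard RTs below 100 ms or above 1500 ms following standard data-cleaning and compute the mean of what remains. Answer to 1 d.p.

412.9 ms

Excluded: 64, 2402
Retained (n=12): Σ = 4955
Mean = 4955/12 = 412.9167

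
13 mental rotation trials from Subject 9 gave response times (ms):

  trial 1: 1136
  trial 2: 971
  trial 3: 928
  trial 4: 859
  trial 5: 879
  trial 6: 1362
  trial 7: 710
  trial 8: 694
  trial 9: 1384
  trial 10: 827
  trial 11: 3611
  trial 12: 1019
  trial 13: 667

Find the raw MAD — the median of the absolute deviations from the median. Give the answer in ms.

208 ms

Sorted: 667, 694, 710, 827, 859, 879, 928, 971, 1019, 1136, 1362, 1384, 3611 → median = 928
|x − 928|: 208, 43, 0, 69, 49, 434, 218, 234, 456, 101, 2683, 91, 261
Sorted deviations: 0, 43, 49, 69, 91, 101, 208, 218, 234, 261, 434, 456, 2683 → MAD = 208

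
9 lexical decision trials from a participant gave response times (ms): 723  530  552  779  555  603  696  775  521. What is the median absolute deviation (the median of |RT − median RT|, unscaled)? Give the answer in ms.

82 ms

Sorted: 521, 530, 552, 555, 603, 696, 723, 775, 779 → median = 603
|x − 603|: 120, 73, 51, 176, 48, 0, 93, 172, 82
Sorted deviations: 0, 48, 51, 73, 82, 93, 120, 172, 176 → MAD = 82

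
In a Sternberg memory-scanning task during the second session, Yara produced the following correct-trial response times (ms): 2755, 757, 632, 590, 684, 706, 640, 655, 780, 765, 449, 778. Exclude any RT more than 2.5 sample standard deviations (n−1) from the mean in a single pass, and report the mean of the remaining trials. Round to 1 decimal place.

n = 12, ΣRT = 10191, M = 849.250
Σ(x−M)² = 4061318.25; s = √(4061318.25/11) = 607.627
Cutoffs: 849.250 ± 2.5·607.627 → [-669.8, 2368.3]
Outside: 2755 → excluded.
Retained (n=11): Σ = 7436, mean = 7436/11 = 676.000

676.0 ms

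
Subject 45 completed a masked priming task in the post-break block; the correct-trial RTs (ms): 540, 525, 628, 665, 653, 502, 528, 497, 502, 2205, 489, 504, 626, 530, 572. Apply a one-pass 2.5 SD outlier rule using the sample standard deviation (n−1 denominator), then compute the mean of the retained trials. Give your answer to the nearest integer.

554 ms

n = 15, ΣRT = 9966, M = 664.400
Σ(x−M)² = 2593755.60; s = √(2593755.60/14) = 430.428
Cutoffs: 664.400 ± 2.5·430.428 → [-411.7, 1740.5]
Outside: 2205 → excluded.
Retained (n=14): Σ = 7761, mean = 7761/14 = 554.357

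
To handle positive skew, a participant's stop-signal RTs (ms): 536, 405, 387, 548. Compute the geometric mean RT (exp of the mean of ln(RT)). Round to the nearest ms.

ln(RT): 6.2841, 6.0039, 5.9584, 6.3063
Mean ln(RT) = 24.5527/4 = 6.13818
Geometric mean = exp(6.13818) = 463.21 ms

463 ms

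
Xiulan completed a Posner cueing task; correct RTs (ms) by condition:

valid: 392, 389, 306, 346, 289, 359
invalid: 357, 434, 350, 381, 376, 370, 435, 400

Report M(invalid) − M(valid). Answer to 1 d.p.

41.0 ms

M(valid) = 2081/6 = 346.833
M(invalid) = 3103/8 = 387.875
Difference = 387.875 − 346.833 = 41.042 ms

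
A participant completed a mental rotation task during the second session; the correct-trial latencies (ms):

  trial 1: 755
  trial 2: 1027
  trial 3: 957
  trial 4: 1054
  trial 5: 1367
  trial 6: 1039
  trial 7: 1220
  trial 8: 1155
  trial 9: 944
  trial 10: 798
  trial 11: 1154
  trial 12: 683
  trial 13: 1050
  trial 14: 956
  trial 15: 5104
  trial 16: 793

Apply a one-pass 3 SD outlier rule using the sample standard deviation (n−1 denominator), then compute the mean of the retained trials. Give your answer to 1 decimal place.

n = 16, ΣRT = 20056, M = 1253.500
Σ(x−M)² = 16304204.00; s = √(16304204.00/15) = 1042.567
Cutoffs: 1253.500 ± 3·1042.567 → [-1874.2, 4381.2]
Outside: 5104 → excluded.
Retained (n=15): Σ = 14952, mean = 14952/15 = 996.800

996.8 ms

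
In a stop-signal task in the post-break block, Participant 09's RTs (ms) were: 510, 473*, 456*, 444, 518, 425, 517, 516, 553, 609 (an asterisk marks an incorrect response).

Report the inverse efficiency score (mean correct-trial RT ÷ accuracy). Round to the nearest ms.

Correct trials (n=8): 510, 444, 518, 425, 517, 516, 553, 609
Mean correct RT = 4092/8 = 511.5000 ms
Proportion correct = 8/10
IES = 511.5000 / (8/10) = 639.375 ms

639 ms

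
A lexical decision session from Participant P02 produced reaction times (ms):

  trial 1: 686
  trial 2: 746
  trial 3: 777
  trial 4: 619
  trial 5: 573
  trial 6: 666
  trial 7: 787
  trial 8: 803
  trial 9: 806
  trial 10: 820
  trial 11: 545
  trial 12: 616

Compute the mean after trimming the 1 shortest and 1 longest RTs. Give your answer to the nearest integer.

Sorted: 545, 573, 616, 619, 666, 686, 746, 777, 787, 803, 806, 820
Drop lowest 1 (545) and highest 1 (820)
Remaining (n=10): Σ = 7079, mean = 7079/10 = 707.900

708 ms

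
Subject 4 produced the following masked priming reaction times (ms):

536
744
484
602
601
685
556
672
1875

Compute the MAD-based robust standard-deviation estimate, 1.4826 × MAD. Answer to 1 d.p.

Sorted: 484, 536, 556, 601, 602, 672, 685, 744, 1875 → median = 602
|x − 602| sorted: 0, 1, 46, 66, 70, 83, 118, 142, 1273 → MAD = 70
Robust SD ≈ 1.4826 × 70 = 103.782

103.8 ms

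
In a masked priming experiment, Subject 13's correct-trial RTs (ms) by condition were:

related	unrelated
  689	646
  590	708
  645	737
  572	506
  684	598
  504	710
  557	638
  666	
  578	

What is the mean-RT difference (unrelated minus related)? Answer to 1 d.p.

M(related) = 5485/9 = 609.444
M(unrelated) = 4543/7 = 649.000
Difference = 649.000 − 609.444 = 39.556 ms

39.6 ms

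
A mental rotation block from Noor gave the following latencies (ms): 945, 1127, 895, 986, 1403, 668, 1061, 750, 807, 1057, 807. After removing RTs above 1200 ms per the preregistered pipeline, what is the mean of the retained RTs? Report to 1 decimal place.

Excluded: 1403
Retained (n=10): Σ = 9103
Mean = 9103/10 = 910.3000

910.3 ms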